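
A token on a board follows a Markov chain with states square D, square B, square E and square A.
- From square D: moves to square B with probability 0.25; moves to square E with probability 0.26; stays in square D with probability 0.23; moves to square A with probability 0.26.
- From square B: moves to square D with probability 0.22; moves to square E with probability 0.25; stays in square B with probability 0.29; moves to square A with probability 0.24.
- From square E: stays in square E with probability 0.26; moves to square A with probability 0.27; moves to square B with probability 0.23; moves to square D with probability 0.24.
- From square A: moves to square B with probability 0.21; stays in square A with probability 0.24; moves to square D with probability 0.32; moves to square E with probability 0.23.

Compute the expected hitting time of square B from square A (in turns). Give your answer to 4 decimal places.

4.4261

Let t(s) be the expected number of turns to first reach square B from state s, with t(square B) = 0. Conditioning on the first turn:
t(square D) = 1 + 0.23·t(square D) + 0.26·t(square E) + 0.26·t(square A)
t(square E) = 1 + 0.24·t(square D) + 0.26·t(square E) + 0.27·t(square A)
t(square A) = 1 + 0.32·t(square D) + 0.23·t(square E) + 0.24·t(square A)
Solving: t(square D) = 4.2615, t(square E) = 4.3484, t(square A) = 4.4261.
Expected turns from square A to square B: 4.4261.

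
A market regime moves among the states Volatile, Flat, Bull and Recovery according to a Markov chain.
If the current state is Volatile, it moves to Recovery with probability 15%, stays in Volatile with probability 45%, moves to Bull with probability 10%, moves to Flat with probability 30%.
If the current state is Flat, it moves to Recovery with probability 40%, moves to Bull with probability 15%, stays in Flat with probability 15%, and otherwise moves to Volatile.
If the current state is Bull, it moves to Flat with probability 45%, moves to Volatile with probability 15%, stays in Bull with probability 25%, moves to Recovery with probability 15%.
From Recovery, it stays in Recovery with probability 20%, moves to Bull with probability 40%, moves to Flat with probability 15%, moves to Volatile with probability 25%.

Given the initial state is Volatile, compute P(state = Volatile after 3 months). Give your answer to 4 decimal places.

Propagate the distribution vector 3 months from Volatile.
After 0 months: (1.0000, 0.0000, 0.0000, 0.0000)
After 1 month: (0.4500, 0.3000, 0.1000, 0.1500)
After 2 months: (0.3450, 0.2475, 0.1750, 0.2325)
After 3 months: (0.3139, 0.2543, 0.2084, 0.2235)
P(in Volatile after 3 months) = 0.3139

0.3139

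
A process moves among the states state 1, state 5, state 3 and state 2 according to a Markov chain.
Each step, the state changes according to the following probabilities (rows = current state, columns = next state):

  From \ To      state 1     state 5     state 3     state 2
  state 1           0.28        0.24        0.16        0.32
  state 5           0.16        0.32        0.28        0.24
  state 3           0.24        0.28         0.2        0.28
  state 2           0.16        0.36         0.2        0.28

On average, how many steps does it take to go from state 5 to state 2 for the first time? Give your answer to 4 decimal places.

Let t(s) be the expected number of steps to first reach state 2 from state s, with t(state 2) = 0. Conditioning on the first step:
t(state 1) = 1 + 0.28·t(state 1) + 0.24·t(state 5) + 0.16·t(state 3)
t(state 5) = 1 + 0.16·t(state 1) + 0.32·t(state 5) + 0.28·t(state 3)
t(state 3) = 1 + 0.24·t(state 1) + 0.28·t(state 5) + 0.2·t(state 3)
Solving: t(state 1) = 3.4433, t(state 5) = 3.7632, t(state 3) = 3.6001.
Expected steps from state 5 to state 2: 3.7632.

3.7632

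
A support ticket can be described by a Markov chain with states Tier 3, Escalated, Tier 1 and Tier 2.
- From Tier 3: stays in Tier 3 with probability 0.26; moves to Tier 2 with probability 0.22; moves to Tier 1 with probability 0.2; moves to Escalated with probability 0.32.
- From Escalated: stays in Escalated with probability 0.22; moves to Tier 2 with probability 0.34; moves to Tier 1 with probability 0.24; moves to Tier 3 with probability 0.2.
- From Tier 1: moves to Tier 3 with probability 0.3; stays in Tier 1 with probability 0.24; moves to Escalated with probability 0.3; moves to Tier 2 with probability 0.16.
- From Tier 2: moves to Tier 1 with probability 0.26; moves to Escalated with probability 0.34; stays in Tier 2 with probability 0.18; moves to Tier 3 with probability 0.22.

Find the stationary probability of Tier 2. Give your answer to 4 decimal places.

Let the stationary distribution be π with π = πP and π_1 + π_2 + π_3 + π_4 = 1.
π_1 = 0.26·π_1 + 0.2·π_2 + 0.3·π_3 + 0.22·π_4
π_2 = 0.32·π_1 + 0.22·π_2 + 0.3·π_3 + 0.34·π_4
π_3 = 0.2·π_1 + 0.24·π_2 + 0.24·π_3 + 0.26·π_4
Solving with the normalization constraint gives π = (0.2427, 0.2908, 0.2349, 0.2315).
So the stationary probability of Tier 2 is 0.2315.

0.2315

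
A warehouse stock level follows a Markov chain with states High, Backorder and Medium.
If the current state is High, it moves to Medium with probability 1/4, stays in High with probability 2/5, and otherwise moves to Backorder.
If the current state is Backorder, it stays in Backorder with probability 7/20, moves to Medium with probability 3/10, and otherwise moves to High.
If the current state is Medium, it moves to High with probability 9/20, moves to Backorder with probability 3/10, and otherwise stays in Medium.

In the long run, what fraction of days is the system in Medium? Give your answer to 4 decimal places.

Let the stationary distribution be π with π = πP and π_1 + π_2 + π_3 = 1.
π_1 = 0.4·π_1 + 0.35·π_2 + 0.45·π_3
π_2 = 0.35·π_1 + 0.35·π_2 + 0.3·π_3
Solving with the normalization constraint gives π = (0.3965, 0.3367, 0.2668).
So the stationary probability of Medium is 0.2668.

0.2668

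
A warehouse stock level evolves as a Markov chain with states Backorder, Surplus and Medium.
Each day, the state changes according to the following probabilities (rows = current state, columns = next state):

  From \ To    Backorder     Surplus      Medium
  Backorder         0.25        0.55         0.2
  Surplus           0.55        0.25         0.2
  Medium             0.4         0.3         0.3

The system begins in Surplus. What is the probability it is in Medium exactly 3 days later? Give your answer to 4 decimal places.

Propagate the distribution vector 3 days from Surplus.
After 0 days: (0.0000, 1.0000, 0.0000)
After 1 day: (0.5500, 0.2500, 0.2000)
After 2 days: (0.3550, 0.4250, 0.2200)
After 3 days: (0.4105, 0.3675, 0.2220)
P(in Medium after 3 days) = 0.2220

0.2220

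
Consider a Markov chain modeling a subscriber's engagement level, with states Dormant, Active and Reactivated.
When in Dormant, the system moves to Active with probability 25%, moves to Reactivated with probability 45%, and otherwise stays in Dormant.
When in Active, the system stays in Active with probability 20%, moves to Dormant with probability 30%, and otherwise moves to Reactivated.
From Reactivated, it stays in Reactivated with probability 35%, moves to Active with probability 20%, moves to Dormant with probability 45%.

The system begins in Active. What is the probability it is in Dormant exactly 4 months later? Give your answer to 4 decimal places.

Propagate the distribution vector 4 months from Active.
After 0 months: (0.0000, 1.0000, 0.0000)
After 1 month: (0.3000, 0.2000, 0.5000)
After 2 months: (0.3750, 0.2150, 0.4100)
After 3 months: (0.3615, 0.2188, 0.4198)
After 4 months: (0.3630, 0.2181, 0.4190)
P(in Dormant after 4 months) = 0.3630

0.3630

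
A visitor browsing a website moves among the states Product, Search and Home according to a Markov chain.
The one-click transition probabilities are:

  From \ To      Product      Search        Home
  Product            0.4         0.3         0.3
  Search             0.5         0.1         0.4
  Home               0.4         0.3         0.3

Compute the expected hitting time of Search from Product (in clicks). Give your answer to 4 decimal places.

Let t(s) be the expected number of clicks to first reach Search from state s, with t(Search) = 0. Conditioning on the first click:
t(Product) = 1 + 0.4·t(Product) + 0.3·t(Home)
t(Home) = 1 + 0.4·t(Product) + 0.3·t(Home)
Solving: t(Product) = 3.3333, t(Home) = 3.3333.
Expected clicks from Product to Search: 3.3333.

3.3333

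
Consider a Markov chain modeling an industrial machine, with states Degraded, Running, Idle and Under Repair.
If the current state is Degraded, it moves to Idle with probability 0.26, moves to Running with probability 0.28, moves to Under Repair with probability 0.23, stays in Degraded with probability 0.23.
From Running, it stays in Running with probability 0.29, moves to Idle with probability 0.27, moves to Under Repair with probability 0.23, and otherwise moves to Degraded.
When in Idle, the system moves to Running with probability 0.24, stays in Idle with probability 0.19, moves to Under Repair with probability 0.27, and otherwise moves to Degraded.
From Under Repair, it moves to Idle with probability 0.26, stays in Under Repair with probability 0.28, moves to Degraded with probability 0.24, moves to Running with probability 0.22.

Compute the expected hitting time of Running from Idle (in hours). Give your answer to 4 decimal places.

Let t(s) be the expected number of hours to first reach Running from state s, with t(Running) = 0. Conditioning on the first hour:
t(Degraded) = 1 + 0.23·t(Degraded) + 0.26·t(Idle) + 0.23·t(Under Repair)
t(Idle) = 1 + 0.3·t(Degraded) + 0.19·t(Idle) + 0.27·t(Under Repair)
t(Under Repair) = 1 + 0.24·t(Degraded) + 0.26·t(Idle) + 0.28·t(Under Repair)
Solving: t(Degraded) = 3.9194, t(Idle) = 4.0752, t(Under Repair) = 4.1670.
Expected hours from Idle to Running: 4.0752.

4.0752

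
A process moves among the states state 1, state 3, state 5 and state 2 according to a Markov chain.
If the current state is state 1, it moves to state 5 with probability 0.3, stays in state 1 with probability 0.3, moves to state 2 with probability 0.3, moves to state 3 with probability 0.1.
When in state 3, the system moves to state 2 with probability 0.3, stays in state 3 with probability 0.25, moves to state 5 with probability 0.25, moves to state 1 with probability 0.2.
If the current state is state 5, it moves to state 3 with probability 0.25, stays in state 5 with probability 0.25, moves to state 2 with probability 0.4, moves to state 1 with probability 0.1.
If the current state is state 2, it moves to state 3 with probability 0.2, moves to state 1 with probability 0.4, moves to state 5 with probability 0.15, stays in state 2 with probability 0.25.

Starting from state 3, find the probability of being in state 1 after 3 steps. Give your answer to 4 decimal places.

Propagate the distribution vector 3 steps from state 3.
After 0 steps: (0.0000, 1.0000, 0.0000, 0.0000)
After 1 step: (0.2000, 0.2500, 0.2500, 0.3000)
After 2 steps: (0.2550, 0.2050, 0.2300, 0.3100)
After 3 steps: (0.2645, 0.1963, 0.2318, 0.3075)
P(in state 1 after 3 steps) = 0.2645

0.2645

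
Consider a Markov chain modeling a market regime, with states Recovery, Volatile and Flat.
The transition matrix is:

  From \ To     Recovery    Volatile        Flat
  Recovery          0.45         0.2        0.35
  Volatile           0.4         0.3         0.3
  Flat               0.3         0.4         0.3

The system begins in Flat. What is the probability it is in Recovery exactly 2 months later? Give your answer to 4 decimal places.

0.3850

Sum over the intermediate state after 1 month:
P = P(Flat→Recovery)·P(Recovery→Recovery) + P(Flat→Volatile)·P(Volatile→Recovery) + P(Flat→Flat)·P(Flat→Recovery)
  = 0.3×0.45 + 0.4×0.4 + 0.3×0.3
  = 0.1350 + 0.1600 + 0.0900 = 0.3850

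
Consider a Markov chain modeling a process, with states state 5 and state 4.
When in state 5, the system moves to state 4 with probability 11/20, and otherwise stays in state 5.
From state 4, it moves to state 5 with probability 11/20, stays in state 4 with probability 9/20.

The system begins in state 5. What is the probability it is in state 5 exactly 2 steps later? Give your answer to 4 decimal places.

0.5050

Sum over the intermediate state after 1 step:
P = P(state 5→state 5)·P(state 5→state 5) + P(state 5→state 4)·P(state 4→state 5)
  = 0.45×0.45 + 0.55×0.55
  = 0.2025 + 0.3025 = 0.5050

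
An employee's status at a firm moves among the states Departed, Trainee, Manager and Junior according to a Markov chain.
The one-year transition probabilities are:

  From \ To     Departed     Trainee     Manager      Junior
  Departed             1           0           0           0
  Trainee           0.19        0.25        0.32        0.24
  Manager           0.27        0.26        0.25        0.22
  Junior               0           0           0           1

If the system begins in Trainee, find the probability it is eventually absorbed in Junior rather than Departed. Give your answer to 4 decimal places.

0.5224

Let h(s) be the probability of absorption at Junior starting from transient state s. Then h(Junior) = 1 and h(Departed) = 0. By first-step analysis:
h(Trainee) = 0.19·0 + 0.25·h(Trainee) + 0.32·h(Manager) + 0.24·1
h(Manager) = 0.27·0 + 0.26·h(Trainee) + 0.25·h(Manager) + 0.22·1
Solving: h(Trainee) = 0.5224, h(Manager) = 0.4744.
Starting from Trainee, the probability is 0.5224.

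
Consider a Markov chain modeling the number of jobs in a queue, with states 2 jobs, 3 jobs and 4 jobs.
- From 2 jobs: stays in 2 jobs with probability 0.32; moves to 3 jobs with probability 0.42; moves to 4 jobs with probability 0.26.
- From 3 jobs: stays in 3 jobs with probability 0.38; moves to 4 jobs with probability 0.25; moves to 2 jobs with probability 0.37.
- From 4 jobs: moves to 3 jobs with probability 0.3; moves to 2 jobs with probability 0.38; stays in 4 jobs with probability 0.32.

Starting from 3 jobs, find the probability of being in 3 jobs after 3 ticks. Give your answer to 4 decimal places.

0.3725

Propagate the distribution vector 3 ticks from 3 jobs.
After 0 ticks: (0.0000, 1.0000, 0.0000)
After 1 tick: (0.3700, 0.3800, 0.2500)
After 2 ticks: (0.3540, 0.3748, 0.2712)
After 3 ticks: (0.3550, 0.3725, 0.2725)
P(in 3 jobs after 3 ticks) = 0.3725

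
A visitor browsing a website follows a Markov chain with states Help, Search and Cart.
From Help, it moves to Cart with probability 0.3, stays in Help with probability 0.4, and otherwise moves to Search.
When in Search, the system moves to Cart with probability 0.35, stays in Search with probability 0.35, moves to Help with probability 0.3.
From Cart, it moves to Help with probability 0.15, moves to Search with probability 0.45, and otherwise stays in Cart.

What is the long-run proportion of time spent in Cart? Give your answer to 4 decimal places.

0.3540

Let the stationary distribution be π with π = πP and π_1 + π_2 + π_3 = 1.
π_1 = 0.4·π_1 + 0.3·π_2 + 0.15·π_3
π_2 = 0.3·π_1 + 0.35·π_2 + 0.45·π_3
Solving with the normalization constraint gives π = (0.2743, 0.3717, 0.3540).
So the stationary probability of Cart is 0.3540.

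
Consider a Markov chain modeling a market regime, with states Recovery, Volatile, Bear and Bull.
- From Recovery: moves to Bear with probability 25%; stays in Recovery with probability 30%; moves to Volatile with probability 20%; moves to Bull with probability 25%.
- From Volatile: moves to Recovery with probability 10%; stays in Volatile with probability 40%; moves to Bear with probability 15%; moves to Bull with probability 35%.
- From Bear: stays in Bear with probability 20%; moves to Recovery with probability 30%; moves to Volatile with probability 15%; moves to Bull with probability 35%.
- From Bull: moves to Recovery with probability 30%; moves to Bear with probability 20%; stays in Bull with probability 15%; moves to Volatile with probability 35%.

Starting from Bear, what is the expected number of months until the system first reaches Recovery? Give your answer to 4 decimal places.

4.0909

Let t(s) be the expected number of months to first reach Recovery from state s, with t(Recovery) = 0. Conditioning on the first month:
t(Volatile) = 1 + 0.4·t(Volatile) + 0.15·t(Bear) + 0.35·t(Bull)
t(Bear) = 1 + 0.15·t(Volatile) + 0.2·t(Bear) + 0.35·t(Bull)
t(Bull) = 1 + 0.35·t(Volatile) + 0.2·t(Bear) + 0.15·t(Bull)
Solving: t(Volatile) = 5.1818, t(Bear) = 4.0909, t(Bull) = 4.2727.
Expected months from Bear to Recovery: 4.0909.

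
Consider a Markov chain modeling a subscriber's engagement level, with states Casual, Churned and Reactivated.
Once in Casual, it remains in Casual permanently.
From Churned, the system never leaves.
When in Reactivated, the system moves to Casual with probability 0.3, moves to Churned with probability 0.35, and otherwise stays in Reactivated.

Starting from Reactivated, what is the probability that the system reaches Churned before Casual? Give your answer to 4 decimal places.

0.5385

Let h(s) be the probability of absorption at Churned starting from transient state s. Then h(Churned) = 1 and h(Casual) = 0. By first-step analysis:
h(Reactivated) = 0.3·0 + 0.35·1 + 0.35·h(Reactivated)
Solving: h(Reactivated) = 0.5385.
Starting from Reactivated, the probability is 0.5385.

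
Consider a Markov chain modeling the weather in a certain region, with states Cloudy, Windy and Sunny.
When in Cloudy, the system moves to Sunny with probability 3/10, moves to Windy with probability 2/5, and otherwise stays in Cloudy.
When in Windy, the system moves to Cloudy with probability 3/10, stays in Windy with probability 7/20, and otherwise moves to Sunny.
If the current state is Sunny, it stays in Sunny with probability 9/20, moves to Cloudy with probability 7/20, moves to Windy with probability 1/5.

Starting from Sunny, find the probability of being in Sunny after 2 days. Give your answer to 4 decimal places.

0.3775

Sum over the intermediate state after 1 day:
P = P(Sunny→Cloudy)·P(Cloudy→Sunny) + P(Sunny→Windy)·P(Windy→Sunny) + P(Sunny→Sunny)·P(Sunny→Sunny)
  = 0.35×0.3 + 0.2×0.35 + 0.45×0.45
  = 0.1050 + 0.0700 + 0.2025 = 0.3775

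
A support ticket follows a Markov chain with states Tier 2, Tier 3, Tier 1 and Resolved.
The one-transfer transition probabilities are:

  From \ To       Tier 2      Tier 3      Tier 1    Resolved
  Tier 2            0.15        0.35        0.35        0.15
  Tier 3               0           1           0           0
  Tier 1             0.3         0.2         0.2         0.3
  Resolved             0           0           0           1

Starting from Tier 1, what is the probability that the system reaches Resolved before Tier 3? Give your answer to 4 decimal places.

0.5217

Let h(s) be the probability of absorption at Resolved starting from transient state s. Then h(Resolved) = 1 and h(Tier 3) = 0. By first-step analysis:
h(Tier 2) = 0.15·h(Tier 2) + 0.35·0 + 0.35·h(Tier 1) + 0.15·1
h(Tier 1) = 0.3·h(Tier 2) + 0.2·0 + 0.2·h(Tier 1) + 0.3·1
Solving: h(Tier 2) = 0.3913, h(Tier 1) = 0.5217.
Starting from Tier 1, the probability is 0.5217.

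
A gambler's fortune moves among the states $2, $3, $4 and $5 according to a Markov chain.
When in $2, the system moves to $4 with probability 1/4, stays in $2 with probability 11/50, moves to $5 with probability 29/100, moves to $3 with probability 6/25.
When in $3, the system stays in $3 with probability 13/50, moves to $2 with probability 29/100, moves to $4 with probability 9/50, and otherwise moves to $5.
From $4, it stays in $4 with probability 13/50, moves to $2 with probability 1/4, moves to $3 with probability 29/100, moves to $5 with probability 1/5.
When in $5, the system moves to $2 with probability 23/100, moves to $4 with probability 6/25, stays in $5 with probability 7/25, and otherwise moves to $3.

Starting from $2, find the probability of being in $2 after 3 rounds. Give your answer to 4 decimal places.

0.2478

Propagate the distribution vector 3 rounds from $2.
After 0 rounds: (1.0000, 0.0000, 0.0000, 0.0000)
After 1 round: (0.2200, 0.2400, 0.2500, 0.2900)
After 2 rounds: (0.2472, 0.2602, 0.2328, 0.2598)
After 3 rounds: (0.2478, 0.2594, 0.2315, 0.2612)
P(in $2 after 3 rounds) = 0.2478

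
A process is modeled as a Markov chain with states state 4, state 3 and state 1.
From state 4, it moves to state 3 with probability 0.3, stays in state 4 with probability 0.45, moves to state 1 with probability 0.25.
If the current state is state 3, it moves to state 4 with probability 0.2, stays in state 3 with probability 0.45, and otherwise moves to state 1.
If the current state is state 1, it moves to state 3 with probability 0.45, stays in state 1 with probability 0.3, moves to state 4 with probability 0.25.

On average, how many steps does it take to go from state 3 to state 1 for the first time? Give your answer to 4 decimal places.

Let t(s) be the expected number of steps to first reach state 1 from state s, with t(state 1) = 0. Conditioning on the first step:
t(state 4) = 1 + 0.45·t(state 4) + 0.3·t(state 3)
t(state 3) = 1 + 0.2·t(state 4) + 0.45·t(state 3)
Solving: t(state 4) = 3.5052, t(state 3) = 3.0928.
Expected steps from state 3 to state 1: 3.0928.

3.0928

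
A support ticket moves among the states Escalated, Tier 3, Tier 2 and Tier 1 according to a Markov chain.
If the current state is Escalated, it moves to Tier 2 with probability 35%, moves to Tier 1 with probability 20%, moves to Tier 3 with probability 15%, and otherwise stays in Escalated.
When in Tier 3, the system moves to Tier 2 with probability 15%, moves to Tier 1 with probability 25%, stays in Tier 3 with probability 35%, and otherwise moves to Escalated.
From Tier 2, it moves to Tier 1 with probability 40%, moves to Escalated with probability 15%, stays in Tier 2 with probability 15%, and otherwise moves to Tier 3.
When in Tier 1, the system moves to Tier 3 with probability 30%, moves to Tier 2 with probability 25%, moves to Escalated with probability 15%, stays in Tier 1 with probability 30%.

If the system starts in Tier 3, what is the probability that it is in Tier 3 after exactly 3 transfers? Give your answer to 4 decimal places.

Propagate the distribution vector 3 transfers from Tier 3.
After 0 transfers: (0.0000, 1.0000, 0.0000, 0.0000)
After 1 transfer: (0.2500, 0.3500, 0.1500, 0.2500)
After 2 transfers: (0.2225, 0.2800, 0.2250, 0.2725)
After 3 transfers: (0.2114, 0.2806, 0.2218, 0.2863)
P(in Tier 3 after 3 transfers) = 0.2806

0.2806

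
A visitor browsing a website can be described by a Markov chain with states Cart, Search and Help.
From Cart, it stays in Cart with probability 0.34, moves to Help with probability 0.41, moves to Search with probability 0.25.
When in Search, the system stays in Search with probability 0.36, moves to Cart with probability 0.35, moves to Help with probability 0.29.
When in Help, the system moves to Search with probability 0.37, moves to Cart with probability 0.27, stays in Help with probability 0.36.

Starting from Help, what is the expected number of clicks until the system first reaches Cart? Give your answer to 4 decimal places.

Let t(s) be the expected number of clicks to first reach Cart from state s, with t(Cart) = 0. Conditioning on the first click:
t(Search) = 1 + 0.36·t(Search) + 0.29·t(Help)
t(Help) = 1 + 0.37·t(Search) + 0.36·t(Help)
Solving: t(Search) = 3.0764, t(Help) = 3.3411.
Expected clicks from Help to Cart: 3.3411.

3.3411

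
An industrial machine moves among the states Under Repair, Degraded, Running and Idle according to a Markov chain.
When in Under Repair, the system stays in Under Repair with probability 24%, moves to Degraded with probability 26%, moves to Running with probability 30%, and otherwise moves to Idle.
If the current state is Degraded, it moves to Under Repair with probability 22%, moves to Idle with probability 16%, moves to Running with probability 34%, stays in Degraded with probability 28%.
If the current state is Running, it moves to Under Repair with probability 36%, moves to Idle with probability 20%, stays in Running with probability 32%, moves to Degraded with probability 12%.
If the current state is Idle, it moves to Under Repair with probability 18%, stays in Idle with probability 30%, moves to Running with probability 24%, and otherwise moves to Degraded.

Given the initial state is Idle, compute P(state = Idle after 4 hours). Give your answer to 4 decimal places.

0.2121

Propagate the distribution vector 4 hours from Idle.
After 0 hours: (0.0000, 0.0000, 0.0000, 1.0000)
After 1 hour: (0.1800, 0.2800, 0.2400, 0.3000)
After 2 hours: (0.2452, 0.2380, 0.2980, 0.2188)
After 3 hours: (0.2579, 0.2274, 0.3024, 0.2124)
After 4 hours: (0.2590, 0.2265, 0.3024, 0.2121)
P(in Idle after 4 hours) = 0.2121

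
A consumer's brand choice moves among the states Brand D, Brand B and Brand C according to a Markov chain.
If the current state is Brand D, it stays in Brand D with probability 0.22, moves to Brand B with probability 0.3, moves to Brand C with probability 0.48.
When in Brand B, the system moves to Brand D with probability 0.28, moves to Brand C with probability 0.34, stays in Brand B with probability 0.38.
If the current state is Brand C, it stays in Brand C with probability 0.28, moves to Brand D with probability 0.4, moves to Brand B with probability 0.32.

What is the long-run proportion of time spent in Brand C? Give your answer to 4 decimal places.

0.3610

Let the stationary distribution be π with π = πP and π_1 + π_2 + π_3 = 1.
π_1 = 0.22·π_1 + 0.28·π_2 + 0.4·π_3
π_2 = 0.3·π_1 + 0.38·π_2 + 0.32·π_3
Solving with the normalization constraint gives π = (0.3050, 0.3339, 0.3610).
So the stationary probability of Brand C is 0.3610.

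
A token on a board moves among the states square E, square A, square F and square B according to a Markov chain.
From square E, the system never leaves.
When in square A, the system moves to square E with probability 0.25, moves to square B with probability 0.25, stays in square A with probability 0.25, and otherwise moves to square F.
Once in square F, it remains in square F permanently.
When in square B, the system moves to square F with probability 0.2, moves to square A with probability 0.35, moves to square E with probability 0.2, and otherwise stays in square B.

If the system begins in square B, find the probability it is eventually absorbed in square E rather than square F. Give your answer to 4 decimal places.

Let h(s) be the probability of absorption at square E starting from transient state s. Then h(square E) = 1 and h(square F) = 0. By first-step analysis:
h(square A) = 0.25·1 + 0.25·h(square A) + 0.25·0 + 0.25·h(square B)
h(square B) = 0.2·1 + 0.35·h(square A) + 0.2·0 + 0.25·h(square B)
Solving: h(square A) = 0.5000, h(square B) = 0.5000.
Starting from square B, the probability is 0.5000.

0.5000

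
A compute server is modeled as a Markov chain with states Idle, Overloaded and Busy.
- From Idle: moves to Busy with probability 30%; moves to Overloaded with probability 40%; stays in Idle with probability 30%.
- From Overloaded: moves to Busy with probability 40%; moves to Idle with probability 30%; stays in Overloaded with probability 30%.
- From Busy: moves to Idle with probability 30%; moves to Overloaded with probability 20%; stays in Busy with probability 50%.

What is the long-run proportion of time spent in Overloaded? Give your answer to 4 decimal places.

0.2889

Let the stationary distribution be π with π = πP and π_1 + π_2 + π_3 = 1.
π_1 = 0.3·π_1 + 0.3·π_2 + 0.3·π_3
π_2 = 0.4·π_1 + 0.3·π_2 + 0.2·π_3
Solving with the normalization constraint gives π = (0.3000, 0.2889, 0.4111).
So the stationary probability of Overloaded is 0.2889.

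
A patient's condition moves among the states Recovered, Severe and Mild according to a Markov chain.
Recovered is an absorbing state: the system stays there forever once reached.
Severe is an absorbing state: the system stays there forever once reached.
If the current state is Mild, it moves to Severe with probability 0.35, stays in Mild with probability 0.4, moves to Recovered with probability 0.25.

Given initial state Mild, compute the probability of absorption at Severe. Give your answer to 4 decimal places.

0.5833

Let h(s) be the probability of absorption at Severe starting from transient state s. Then h(Severe) = 1 and h(Recovered) = 0. By first-step analysis:
h(Mild) = 0.25·0 + 0.35·1 + 0.4·h(Mild)
Solving: h(Mild) = 0.5833.
Starting from Mild, the probability is 0.5833.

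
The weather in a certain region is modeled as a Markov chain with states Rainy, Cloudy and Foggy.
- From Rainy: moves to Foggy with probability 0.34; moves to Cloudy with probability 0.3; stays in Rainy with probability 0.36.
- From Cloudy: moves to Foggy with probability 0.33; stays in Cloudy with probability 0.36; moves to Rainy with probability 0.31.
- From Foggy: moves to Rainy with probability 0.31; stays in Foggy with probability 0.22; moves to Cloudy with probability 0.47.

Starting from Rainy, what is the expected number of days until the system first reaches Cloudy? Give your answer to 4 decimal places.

2.8441

Let t(s) be the expected number of days to first reach Cloudy from state s, with t(Cloudy) = 0. Conditioning on the first day:
t(Rainy) = 1 + 0.36·t(Rainy) + 0.34·t(Foggy)
t(Foggy) = 1 + 0.31·t(Rainy) + 0.22·t(Foggy)
Solving: t(Rainy) = 2.8441, t(Foggy) = 2.4124.
Expected days from Rainy to Cloudy: 2.8441.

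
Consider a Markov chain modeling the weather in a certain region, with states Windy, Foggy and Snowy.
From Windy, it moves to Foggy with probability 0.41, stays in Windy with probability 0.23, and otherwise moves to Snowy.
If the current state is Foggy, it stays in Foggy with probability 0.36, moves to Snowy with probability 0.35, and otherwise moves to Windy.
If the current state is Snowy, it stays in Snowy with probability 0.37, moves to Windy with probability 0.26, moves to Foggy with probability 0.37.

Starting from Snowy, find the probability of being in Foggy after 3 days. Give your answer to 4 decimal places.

0.3768

Propagate the distribution vector 3 days from Snowy.
After 0 days: (0.0000, 0.0000, 1.0000)
After 1 day: (0.2600, 0.3700, 0.3700)
After 2 days: (0.2633, 0.3767, 0.3600)
After 3 days: (0.2634, 0.3768, 0.3598)
P(in Foggy after 3 days) = 0.3768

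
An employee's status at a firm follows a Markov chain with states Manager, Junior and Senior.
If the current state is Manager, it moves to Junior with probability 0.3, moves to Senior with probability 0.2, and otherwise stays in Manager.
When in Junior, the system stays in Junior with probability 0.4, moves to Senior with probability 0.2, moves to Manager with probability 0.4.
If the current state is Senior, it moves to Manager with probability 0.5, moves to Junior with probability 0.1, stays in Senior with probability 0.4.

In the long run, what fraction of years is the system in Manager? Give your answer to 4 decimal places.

0.4722

Let the stationary distribution be π with π = πP and π_1 + π_2 + π_3 = 1.
π_1 = 0.5·π_1 + 0.4·π_2 + 0.5·π_3
π_2 = 0.3·π_1 + 0.4·π_2 + 0.1·π_3
Solving with the normalization constraint gives π = (0.4722, 0.2778, 0.2500).
So the stationary probability of Manager is 0.4722.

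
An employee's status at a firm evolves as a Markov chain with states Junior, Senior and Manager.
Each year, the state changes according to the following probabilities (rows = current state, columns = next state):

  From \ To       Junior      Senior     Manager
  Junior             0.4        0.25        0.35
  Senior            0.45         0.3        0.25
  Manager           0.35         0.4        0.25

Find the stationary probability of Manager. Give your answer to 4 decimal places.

0.2901

Let the stationary distribution be π with π = πP and π_1 + π_2 + π_3 = 1.
π_1 = 0.4·π_1 + 0.45·π_2 + 0.35·π_3
π_2 = 0.25·π_1 + 0.3·π_2 + 0.4·π_3
Solving with the normalization constraint gives π = (0.4009, 0.3090, 0.2901).
So the stationary probability of Manager is 0.2901.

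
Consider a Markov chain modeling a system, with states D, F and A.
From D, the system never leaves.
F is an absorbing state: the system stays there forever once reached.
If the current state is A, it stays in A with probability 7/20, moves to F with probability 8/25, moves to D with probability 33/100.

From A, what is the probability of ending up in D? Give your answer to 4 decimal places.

0.5077

Let h(s) be the probability of absorption at D starting from transient state s. Then h(D) = 1 and h(F) = 0. By first-step analysis:
h(A) = 0.33·1 + 0.32·0 + 0.35·h(A)
Solving: h(A) = 0.5077.
Starting from A, the probability is 0.5077.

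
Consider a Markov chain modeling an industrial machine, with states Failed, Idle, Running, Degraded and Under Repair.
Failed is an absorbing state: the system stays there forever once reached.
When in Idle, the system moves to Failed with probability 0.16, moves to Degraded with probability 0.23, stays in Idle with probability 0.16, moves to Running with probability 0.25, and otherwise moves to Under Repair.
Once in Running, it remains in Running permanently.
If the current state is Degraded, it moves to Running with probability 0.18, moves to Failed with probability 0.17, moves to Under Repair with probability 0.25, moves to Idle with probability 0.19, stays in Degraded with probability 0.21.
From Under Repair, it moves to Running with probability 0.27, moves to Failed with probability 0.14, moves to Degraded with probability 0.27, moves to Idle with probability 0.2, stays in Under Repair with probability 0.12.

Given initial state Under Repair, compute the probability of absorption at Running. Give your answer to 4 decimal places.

Let h(s) be the probability of absorption at Running starting from transient state s. Then h(Running) = 1 and h(Failed) = 0. By first-step analysis:
h(Idle) = 0.16·0 + 0.16·h(Idle) + 0.25·1 + 0.23·h(Degraded) + 0.2·h(Under Repair)
h(Degraded) = 0.17·0 + 0.19·h(Idle) + 0.18·1 + 0.21·h(Degraded) + 0.25·h(Under Repair)
h(Under Repair) = 0.14·0 + 0.2·h(Idle) + 0.27·1 + 0.27·h(Degraded) + 0.12·h(Under Repair)
Solving: h(Idle) = 0.6000, h(Degraded) = 0.5675, h(Under Repair) = 0.6173.
Starting from Under Repair, the probability is 0.6173.

0.6173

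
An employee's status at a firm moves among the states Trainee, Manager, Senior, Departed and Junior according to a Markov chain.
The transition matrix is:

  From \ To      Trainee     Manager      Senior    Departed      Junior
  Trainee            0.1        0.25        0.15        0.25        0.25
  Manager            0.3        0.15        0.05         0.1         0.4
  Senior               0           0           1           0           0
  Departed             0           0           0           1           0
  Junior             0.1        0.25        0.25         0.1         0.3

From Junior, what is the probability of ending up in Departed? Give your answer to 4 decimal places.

Let h(s) be the probability of absorption at Departed starting from transient state s. Then h(Departed) = 1 and h(Senior) = 0. By first-step analysis:
h(Trainee) = 0.1·h(Trainee) + 0.25·h(Manager) + 0.15·0 + 0.25·1 + 0.25·h(Junior)
h(Manager) = 0.3·h(Trainee) + 0.15·h(Manager) + 0.05·0 + 0.1·1 + 0.4·h(Junior)
h(Junior) = 0.1·h(Trainee) + 0.25·h(Manager) + 0.25·0 + 0.1·1 + 0.3·h(Junior)
Solving: h(Trainee) = 0.5211, h(Manager) = 0.4854, h(Junior) = 0.3907.
Starting from Junior, the probability is 0.3907.

0.3907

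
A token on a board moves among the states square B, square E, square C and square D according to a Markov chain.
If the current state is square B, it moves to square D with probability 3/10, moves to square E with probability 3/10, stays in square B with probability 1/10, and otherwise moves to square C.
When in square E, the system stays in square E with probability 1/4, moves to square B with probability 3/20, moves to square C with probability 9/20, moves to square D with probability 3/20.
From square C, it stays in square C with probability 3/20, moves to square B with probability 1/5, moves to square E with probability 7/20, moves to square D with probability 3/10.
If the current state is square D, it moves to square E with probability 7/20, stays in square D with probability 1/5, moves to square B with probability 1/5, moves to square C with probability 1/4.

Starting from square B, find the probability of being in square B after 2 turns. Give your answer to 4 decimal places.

0.1750

Propagate the distribution vector 2 turns from square B.
After 0 turns: (1.0000, 0.0000, 0.0000, 0.0000)
After 1 turn: (0.1000, 0.3000, 0.3000, 0.3000)
After 2 turns: (0.1750, 0.3150, 0.2850, 0.2250)
P(in square B after 2 turns) = 0.1750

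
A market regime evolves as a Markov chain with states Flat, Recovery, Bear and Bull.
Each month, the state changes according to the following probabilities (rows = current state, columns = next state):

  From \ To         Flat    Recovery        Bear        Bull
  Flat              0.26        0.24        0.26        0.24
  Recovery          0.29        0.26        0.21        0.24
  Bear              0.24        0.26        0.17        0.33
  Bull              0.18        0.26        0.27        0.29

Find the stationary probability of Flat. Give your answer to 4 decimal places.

Let the stationary distribution be π with π = πP and π_1 + π_2 + π_3 + π_4 = 1.
π_1 = 0.26·π_1 + 0.29·π_2 + 0.24·π_3 + 0.18·π_4
π_2 = 0.24·π_1 + 0.26·π_2 + 0.26·π_3 + 0.26·π_4
π_3 = 0.26·π_1 + 0.21·π_2 + 0.17·π_3 + 0.27·π_4
Solving with the normalization constraint gives π = (0.2411, 0.2552, 0.2293, 0.2744).
So the stationary probability of Flat is 0.2411.

0.2411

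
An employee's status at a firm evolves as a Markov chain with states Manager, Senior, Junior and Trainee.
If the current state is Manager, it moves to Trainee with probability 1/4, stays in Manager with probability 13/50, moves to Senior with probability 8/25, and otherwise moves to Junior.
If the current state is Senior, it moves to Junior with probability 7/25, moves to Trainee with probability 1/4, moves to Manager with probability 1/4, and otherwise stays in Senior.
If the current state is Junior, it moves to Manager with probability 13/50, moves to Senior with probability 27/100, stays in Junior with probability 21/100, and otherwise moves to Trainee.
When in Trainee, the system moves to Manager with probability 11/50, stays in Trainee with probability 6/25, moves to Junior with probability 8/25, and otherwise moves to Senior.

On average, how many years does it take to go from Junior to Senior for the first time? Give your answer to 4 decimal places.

3.7055

Let t(s) be the expected number of years to first reach Senior from state s, with t(Senior) = 0. Conditioning on the first year:
t(Manager) = 1 + 0.26·t(Manager) + 0.17·t(Junior) + 0.25·t(Trainee)
t(Junior) = 1 + 0.26·t(Manager) + 0.21·t(Junior) + 0.26·t(Trainee)
t(Trainee) = 1 + 0.22·t(Manager) + 0.32·t(Junior) + 0.24·t(Trainee)
Solving: t(Manager) = 3.5183, t(Junior) = 3.7055, t(Trainee) = 3.8944.
Expected years from Junior to Senior: 3.7055.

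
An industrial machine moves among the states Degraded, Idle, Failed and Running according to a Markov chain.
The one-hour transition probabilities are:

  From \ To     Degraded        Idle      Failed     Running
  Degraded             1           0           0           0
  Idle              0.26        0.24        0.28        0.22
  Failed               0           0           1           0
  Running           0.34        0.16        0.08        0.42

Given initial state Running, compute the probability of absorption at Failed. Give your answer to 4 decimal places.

0.2604

Let h(s) be the probability of absorption at Failed starting from transient state s. Then h(Failed) = 1 and h(Degraded) = 0. By first-step analysis:
h(Idle) = 0.26·0 + 0.24·h(Idle) + 0.28·1 + 0.22·h(Running)
h(Running) = 0.34·0 + 0.16·h(Idle) + 0.08·1 + 0.42·h(Running)
Solving: h(Idle) = 0.4438, h(Running) = 0.2604.
Starting from Running, the probability is 0.2604.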